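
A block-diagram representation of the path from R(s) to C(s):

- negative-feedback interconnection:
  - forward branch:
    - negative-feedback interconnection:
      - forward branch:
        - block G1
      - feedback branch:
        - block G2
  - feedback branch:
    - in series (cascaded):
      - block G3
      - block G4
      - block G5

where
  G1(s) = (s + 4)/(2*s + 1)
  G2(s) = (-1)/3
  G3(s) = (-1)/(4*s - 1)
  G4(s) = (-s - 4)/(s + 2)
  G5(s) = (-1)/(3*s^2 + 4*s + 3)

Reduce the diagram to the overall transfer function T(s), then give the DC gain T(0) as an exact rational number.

Step 1: apply the feedback formula to G1, G2 gives (3*s + 12)/(5*s - 1)
Step 2: reduce the series chain G3, G4, G5 gives (-s - 4)/(12*s^4 + 37*s^3 + 34*s^2 + 13*s - 6)
Step 3: feedback reduction of [G1/(1+G1*G2)], (G3*G4*G5) gives (36*s^5 + 255*s^4 + 546*s^3 + 447*s^2 + 138*s - 72)/(60*s^5 + 173*s^4 + 133*s^3 + 28*s^2 - 67*s - 42)
That last expression is T(s); at s = 0 only the constant terms survive, so T(0) = -72/(-42) = 12/7.

Hence the answer: 12/7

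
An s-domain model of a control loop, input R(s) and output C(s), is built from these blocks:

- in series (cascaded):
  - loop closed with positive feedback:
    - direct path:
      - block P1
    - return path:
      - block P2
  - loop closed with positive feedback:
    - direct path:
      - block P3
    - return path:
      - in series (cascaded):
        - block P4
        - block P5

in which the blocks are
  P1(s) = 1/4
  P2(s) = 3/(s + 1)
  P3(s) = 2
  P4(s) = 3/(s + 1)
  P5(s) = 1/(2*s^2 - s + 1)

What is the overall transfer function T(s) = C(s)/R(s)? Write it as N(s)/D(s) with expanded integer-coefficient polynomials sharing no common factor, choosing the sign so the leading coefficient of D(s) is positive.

Answer: (4*s^4 + 6*s^3 + 2*s^2 + 2*s + 2)/(8*s^4 + 6*s^3 + s^2 - 20*s - 5)

Working:
[1] collapse the loop (P1 forward, P2 return): (s + 1)/(4*s + 1)
[2] series reduction of P4, P5: 3/(2*s^3 + s^2 + 1)
[3] collapse the loop (P3 forward, (P4*P5) return): (4*s^3 + 2*s^2 + 2)/(2*s^3 + s^2 - 5)
[4] reduce the series chain [P1/(1-P1*P2)], [P3/(1-P3*(P4*P5))]: this yields T(s), and no further normalization is needed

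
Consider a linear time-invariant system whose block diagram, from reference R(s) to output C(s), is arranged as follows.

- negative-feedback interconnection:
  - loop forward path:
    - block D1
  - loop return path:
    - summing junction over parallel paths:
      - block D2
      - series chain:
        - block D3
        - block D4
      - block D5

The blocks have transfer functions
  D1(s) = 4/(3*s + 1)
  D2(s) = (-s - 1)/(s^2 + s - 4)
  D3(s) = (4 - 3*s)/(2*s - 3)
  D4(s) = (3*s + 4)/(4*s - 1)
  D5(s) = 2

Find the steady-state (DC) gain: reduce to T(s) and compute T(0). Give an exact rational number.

First reduce the diagram to T(s).

1. reduce the series chain D3, D4 -> (16 - 9*s^2)/(8*s^2 - 14*s + 3)
2. combine D2, (D3*D4), D5 in parallel -> (7*s^4 - 29*s^3 - 28*s^2 + 145*s - 91)/(8*s^4 - 6*s^3 - 43*s^2 + 59*s - 12)
3. collapse the loop (D1 forward, (D2+(D3*D4)+D5) return) -> (32*s^4 - 24*s^3 - 172*s^2 + 236*s - 48)/(24*s^5 + 18*s^4 - 251*s^3 + 22*s^2 + 603*s - 376)
DC gain: substitute s = 0 into T(s) from step 3: T(0) = -48/(-376) = 6/47.

Answer: 6/47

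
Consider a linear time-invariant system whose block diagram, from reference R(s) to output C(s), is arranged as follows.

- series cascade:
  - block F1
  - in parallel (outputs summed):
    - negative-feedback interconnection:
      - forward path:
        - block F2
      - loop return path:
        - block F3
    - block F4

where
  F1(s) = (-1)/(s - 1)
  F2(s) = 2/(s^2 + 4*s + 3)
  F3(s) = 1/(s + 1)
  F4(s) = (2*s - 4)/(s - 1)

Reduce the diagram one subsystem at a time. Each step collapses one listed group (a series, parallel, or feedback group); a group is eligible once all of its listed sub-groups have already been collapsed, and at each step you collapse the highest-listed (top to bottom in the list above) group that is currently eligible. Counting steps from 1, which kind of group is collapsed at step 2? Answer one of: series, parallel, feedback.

Reducing step by step:

Step 1. reduce the feedback loop with forward F2 and return F3
Step 2. add [F2/(1+F2*F3)], F4 (parallel)
Step 3. cascade F1, ([F2/(1+F2*F3)]+F4)
At step 2 the group reduced is parallel.

Answer: parallel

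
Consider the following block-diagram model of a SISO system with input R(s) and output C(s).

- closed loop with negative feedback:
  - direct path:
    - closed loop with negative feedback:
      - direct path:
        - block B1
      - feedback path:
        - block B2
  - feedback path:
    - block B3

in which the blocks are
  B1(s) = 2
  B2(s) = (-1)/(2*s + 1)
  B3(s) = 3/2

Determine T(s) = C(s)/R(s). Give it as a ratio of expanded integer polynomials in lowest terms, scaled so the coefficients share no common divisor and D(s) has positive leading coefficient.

Step 1: apply the feedback formula to B1, B2, giving (4*s + 2)/(2*s - 1)
Step 2: collapse the loop ([B1/(1+B1*B2)] forward, B3 return) - this is the overall T(s), already in the required normalized form

Hence the answer: (2*s + 1)/(4*s + 1)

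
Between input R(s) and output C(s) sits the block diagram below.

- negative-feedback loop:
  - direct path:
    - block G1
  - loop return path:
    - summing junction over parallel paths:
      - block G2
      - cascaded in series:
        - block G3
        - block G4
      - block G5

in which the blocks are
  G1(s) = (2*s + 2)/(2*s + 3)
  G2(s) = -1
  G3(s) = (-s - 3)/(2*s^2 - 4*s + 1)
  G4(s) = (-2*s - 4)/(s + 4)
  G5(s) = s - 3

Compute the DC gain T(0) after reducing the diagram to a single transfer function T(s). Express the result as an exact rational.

(1) cascade G3, G4 -> (2*s^2 + 10*s + 12)/(2*s^3 + 4*s^2 - 15*s + 4)
(2) add G2, (G3*G4), G5 (parallel) -> (2*s^4 - 4*s^3 - 29*s^2 + 74*s - 4)/(2*s^3 + 4*s^2 - 15*s + 4)
(3) feedback reduction of G1, (G2+(G3*G4)+G5) -> (4*s^4 + 12*s^3 - 22*s^2 - 22*s + 8)/(4*s^5 - 52*s^3 + 72*s^2 + 103*s + 4)
Step 3 gives the overall T(s). Then T(0) = 8/4 = 2.

Final answer: 2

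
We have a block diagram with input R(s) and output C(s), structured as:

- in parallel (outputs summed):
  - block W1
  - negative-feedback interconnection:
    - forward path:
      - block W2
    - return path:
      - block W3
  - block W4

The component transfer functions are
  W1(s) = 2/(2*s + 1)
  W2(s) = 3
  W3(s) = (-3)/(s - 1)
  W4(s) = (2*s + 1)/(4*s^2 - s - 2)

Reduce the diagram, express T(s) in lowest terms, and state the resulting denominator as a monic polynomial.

[1] feedback reduction of W2, W3 gives (3*s - 3)/(s - 10)
[2] add W1, [W2/(1+W2*W3)], W4 (parallel) gives (24*s^4 - 6*s^3 - 139*s^2 - 14*s + 36)/(8*s^4 - 78*s^3 - 25*s^2 + 48*s + 20)
That last expression is T(s), already simplified. Scaling its denominator by 1/8 (the reciprocal of the leading coefficient) yields the monic denominator.

Therefore the answer is s^4 - 39*s^3/4 - 25*s^2/8 + 6*s + 5/2.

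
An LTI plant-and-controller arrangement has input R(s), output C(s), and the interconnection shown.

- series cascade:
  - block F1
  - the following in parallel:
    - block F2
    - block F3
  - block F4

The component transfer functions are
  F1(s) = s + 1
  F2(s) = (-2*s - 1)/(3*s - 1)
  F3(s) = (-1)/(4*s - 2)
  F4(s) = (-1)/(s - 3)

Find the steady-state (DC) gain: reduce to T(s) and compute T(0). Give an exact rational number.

First reduce the diagram to T(s).

Step 1. reduce the parallel group F2, F3: (-8*s^2 - 3*s + 3)/(12*s^2 - 10*s + 2)
Step 2. reduce the series chain F1, (F2+F3), F4: (8*s^3 + 11*s^2 - 3)/(12*s^3 - 46*s^2 + 32*s - 6)
DC gain: substitute s = 0 into T(s) from step 2: T(0) = -3/(-6) = 1/2.

Answer: 1/2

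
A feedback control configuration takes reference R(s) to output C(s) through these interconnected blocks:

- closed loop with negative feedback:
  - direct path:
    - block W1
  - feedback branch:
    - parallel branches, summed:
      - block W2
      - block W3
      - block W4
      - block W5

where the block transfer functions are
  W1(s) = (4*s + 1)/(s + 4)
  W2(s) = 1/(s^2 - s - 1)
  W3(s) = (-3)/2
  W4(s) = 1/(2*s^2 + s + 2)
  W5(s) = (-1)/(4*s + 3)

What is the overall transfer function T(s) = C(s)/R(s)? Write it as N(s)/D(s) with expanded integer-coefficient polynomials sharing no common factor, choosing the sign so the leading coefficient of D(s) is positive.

Answer: (-64*s^6 - 32*s^5 + 52*s^4 + 134*s^3 + 166*s^2 + 82*s + 12)/(80*s^6 - 4*s^5 - 180*s^4 - 221*s^3 - 171*s^2 - 29*s + 20)

Working:
Step 1: sum the parallel branches W2, W3, W4, W5 gives (-24*s^5 - 10*s^4 + 47*s^3 + 65*s^2 + 65*s + 28)/(16*s^5 + 4*s^4 - 14*s^3 - 30*s^2 - 34*s - 12)
Step 2: collapse the loop (W1 forward, (W2+W3+W4+W5) return), which is the overall transfer function T(s) = C(s)/R(s) in lowest terms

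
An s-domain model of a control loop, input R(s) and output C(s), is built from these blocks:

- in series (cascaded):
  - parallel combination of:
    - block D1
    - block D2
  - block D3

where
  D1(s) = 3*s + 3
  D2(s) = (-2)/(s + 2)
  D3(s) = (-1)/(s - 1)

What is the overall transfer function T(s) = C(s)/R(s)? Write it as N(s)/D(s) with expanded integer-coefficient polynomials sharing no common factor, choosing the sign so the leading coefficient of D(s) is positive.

Step 1 - parallel reduction of D1, D2, giving (3*s^2 + 9*s + 4)/(s + 2)
Step 2 - reduce the series chain (D1+D2), D3; the result is T(s) itself (integer coefficients, no common factor, positive leading denominator coefficient)

Therefore the answer is (-3*s^2 - 9*s - 4)/(s^2 + s - 2).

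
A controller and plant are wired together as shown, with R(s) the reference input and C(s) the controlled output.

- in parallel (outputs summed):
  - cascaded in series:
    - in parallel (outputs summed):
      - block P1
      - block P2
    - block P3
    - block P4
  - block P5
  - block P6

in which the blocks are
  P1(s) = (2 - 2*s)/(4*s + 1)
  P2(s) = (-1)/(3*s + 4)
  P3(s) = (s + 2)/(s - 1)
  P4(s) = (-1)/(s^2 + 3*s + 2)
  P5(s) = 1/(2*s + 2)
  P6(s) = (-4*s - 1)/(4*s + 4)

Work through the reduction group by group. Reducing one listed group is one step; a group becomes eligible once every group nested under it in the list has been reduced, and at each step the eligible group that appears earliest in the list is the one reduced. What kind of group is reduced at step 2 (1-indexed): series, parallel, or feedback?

Step 1 - sum the parallel branches P1, P2
Step 2 - reduce the series chain (P1+P2), P3, P4
Step 3 - combine ((P1+P2)*P3*P4), P5, P6 in parallel
The group at step 2 is a series group.

Hence the answer: series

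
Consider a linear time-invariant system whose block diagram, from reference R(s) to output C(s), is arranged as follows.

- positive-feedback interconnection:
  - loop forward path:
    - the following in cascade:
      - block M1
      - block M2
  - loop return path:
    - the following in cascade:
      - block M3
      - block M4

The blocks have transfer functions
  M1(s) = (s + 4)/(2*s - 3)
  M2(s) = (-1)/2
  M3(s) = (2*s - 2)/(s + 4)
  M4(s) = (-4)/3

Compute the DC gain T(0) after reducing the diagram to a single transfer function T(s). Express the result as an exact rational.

Answer: 6/5

Working:
Step 1. cascade M1, M2, giving (-s - 4)/(4*s - 6)
Step 2. series reduction of M3, M4, giving (8 - 8*s)/(3*s + 12)
Step 3. close the feedback loop around (M1*M2), (M3*M4), giving (-3*s - 12)/(4*s - 10)
That last expression is T(s); at s = 0 only the constant terms survive, so T(0) = -12/(-10) = 6/5.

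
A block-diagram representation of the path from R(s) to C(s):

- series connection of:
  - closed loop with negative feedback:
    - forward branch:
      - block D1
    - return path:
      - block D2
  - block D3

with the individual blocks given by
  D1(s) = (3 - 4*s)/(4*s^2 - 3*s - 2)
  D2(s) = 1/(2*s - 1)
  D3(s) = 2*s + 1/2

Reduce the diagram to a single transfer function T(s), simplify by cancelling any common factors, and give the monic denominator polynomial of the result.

[1] feedback reduction of D1, D2 gives (-8*s^2 + 10*s - 3)/(8*s^3 - 10*s^2 - 5*s + 5)
[2] multiply [D1/(1+D1*D2)], D3 (series) gives (-32*s^3 + 32*s^2 - 2*s - 3)/(16*s^3 - 20*s^2 - 10*s + 10)
The result of step 2 is T(s) in lowest terms. Its denominator has leading coefficient 16; dividing the denominator through by 16 makes it monic.

Hence the answer: s^3 - 5*s^2/4 - 5*s/8 + 5/8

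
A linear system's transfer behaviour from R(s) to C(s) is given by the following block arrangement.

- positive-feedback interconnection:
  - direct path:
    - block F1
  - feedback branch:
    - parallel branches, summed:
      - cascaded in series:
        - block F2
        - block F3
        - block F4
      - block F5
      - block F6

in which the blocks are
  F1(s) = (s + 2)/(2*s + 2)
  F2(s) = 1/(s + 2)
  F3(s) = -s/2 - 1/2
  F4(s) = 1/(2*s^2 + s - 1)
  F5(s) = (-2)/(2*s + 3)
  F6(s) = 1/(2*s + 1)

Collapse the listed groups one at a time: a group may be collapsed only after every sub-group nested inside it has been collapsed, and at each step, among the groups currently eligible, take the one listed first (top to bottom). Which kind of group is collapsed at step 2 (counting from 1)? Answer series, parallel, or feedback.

Step 1 - series reduction of F2, F3, F4
Step 2 - parallel reduction of (F2*F3*F4), F5, F6
Step 3 - reduce the feedback loop with forward F1 and return ((F2*F3*F4)+F5+F6)
The group at step 2 is a parallel group.

Final answer: parallel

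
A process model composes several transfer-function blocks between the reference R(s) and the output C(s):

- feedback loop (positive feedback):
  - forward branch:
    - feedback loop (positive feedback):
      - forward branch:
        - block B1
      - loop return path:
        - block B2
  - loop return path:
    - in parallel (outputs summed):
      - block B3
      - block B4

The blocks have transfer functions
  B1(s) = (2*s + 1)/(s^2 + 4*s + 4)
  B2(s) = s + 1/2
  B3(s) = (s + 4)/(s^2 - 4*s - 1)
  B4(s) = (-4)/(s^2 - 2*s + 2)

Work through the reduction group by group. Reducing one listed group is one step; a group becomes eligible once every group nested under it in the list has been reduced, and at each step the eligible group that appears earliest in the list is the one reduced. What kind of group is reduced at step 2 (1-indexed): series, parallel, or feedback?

(1) close the feedback loop around B1, B2
(2) parallel reduction of B3, B4
(3) close the feedback loop around [B1/(1-B1*B2)], (B3+B4)
Step 2 collapses a parallel group.

Hence the answer: parallel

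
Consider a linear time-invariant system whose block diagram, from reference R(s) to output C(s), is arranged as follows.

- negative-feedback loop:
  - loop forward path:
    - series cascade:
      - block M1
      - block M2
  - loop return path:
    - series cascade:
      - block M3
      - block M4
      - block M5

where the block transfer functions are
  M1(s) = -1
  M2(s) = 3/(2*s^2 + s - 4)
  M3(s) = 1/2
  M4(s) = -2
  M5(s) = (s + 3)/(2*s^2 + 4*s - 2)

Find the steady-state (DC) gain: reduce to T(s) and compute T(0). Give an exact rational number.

Step 1: combine M1, M2 in series = (-3)/(2*s^2 + s - 4)
Step 2: reduce the series chain M3, M4, M5 = (-s - 3)/(2*s^2 + 4*s - 2)
Step 3: collapse the loop ((M1*M2) forward, (M3*M4*M5) return) = (-6*s^2 - 12*s + 6)/(4*s^4 + 10*s^3 - 8*s^2 - 15*s + 17)
Step 3 gives the overall T(s). Then T(0) = 6/17.

Therefore the answer is 6/17.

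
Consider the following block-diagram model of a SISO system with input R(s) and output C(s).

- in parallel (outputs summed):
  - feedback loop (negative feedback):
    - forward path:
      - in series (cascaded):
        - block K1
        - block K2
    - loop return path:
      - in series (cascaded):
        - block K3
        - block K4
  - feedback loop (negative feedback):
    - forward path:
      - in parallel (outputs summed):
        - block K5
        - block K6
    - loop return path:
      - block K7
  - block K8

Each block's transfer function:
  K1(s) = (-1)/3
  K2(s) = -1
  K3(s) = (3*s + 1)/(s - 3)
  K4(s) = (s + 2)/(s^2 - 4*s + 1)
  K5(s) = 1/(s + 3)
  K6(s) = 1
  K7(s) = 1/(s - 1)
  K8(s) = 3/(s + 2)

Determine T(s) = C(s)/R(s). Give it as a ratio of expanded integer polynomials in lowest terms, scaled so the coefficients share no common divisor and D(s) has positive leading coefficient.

Step 1 - series reduction of K1, K2 -> 1/3
Step 2 - reduce the series chain K3, K4 -> (3*s^2 + 7*s + 2)/(s^3 - 7*s^2 + 13*s - 3)
Step 3 - feedback reduction of (K1*K2), (K3*K4) -> (s^3 - 7*s^2 + 13*s - 3)/(3*s^3 - 18*s^2 + 46*s - 7)
Step 4 - reduce the parallel group K5, K6 -> (s + 4)/(s + 3)
Step 5 - close the feedback loop around (K5+K6), K7 -> (s^2 + 3*s - 4)/(s^2 + 3*s + 1)
Step 6 - sum the parallel branches [(K1*K2)/(1+(K1*K2)*(K3*K4))], [(K5+K6)/(1+(K5+K6)*K7)], K8; the result is T(s) itself (integer coefficients, no common factor, positive leading denominator coefficient)

Answer: (4*s^6 + 4*s^5 - 80*s^4 + 163*s^3 + 602*s^2 - 302*s + 29)/(3*s^6 - 3*s^5 - 23*s^4 + 103*s^3 + 251*s^2 + 43*s - 14)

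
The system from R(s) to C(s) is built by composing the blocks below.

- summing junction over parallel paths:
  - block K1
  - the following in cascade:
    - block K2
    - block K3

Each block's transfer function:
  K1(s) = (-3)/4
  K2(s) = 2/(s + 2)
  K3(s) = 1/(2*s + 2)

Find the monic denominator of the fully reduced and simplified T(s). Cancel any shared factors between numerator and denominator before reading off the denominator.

First reduce the diagram to T(s).

Step 1. reduce the series chain K2, K3; result 1/(s^2 + 3*s + 2)
Step 2. reduce the parallel group K1, (K2*K3); result (-3*s^2 - 9*s - 2)/(4*s^2 + 12*s + 8)
The result of step 2 is T(s) in lowest terms. Its denominator has leading coefficient 4; dividing the denominator through by 4 makes it monic.

Answer: s^2 + 3*s + 2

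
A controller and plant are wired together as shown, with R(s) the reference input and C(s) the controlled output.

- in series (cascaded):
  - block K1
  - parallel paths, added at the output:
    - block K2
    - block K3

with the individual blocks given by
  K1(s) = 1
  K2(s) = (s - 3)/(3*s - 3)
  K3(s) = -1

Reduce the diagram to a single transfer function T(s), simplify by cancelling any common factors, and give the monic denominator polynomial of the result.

(1) combine K2, K3 in parallel, giving (-2*s)/(3*s - 3)
(2) reduce the series chain K1, (K2+K3), giving (-2*s)/(3*s - 3)
That last expression is T(s), already simplified. Scaling its denominator by 1/3 (the reciprocal of the leading coefficient) yields the monic denominator.

Hence the answer: s - 1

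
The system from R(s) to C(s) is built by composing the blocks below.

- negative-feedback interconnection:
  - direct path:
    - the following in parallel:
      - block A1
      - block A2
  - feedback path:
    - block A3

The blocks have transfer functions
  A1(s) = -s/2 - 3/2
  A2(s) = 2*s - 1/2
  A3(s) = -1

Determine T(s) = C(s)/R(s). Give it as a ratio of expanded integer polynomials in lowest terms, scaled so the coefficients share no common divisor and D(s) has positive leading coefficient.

1. sum the parallel branches A1, A2 = 3*s/2 - 2
2. apply the feedback formula to (A1+A2), A3, which is the overall transfer function T(s) = C(s)/R(s) in lowest terms

Therefore the answer is (4 - 3*s)/(3*s - 6).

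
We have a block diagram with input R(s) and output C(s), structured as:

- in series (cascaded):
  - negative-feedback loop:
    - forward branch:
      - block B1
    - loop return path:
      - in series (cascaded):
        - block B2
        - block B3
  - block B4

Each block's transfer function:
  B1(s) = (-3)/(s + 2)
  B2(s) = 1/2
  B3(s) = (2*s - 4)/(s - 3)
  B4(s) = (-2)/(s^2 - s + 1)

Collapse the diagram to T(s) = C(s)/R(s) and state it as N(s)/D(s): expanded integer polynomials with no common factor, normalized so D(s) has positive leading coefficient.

[1] reduce the series chain B2, B3: (s - 2)/(s - 3)
[2] collapse the loop (B1 forward, (B2*B3) return): (9 - 3*s)/(s^2 - 4*s)
[3] reduce the series chain [B1/(1+B1*(B2*B3))], B4: this yields T(s), and no further normalization is needed

Final answer: (6*s - 18)/(s^4 - 5*s^3 + 5*s^2 - 4*s)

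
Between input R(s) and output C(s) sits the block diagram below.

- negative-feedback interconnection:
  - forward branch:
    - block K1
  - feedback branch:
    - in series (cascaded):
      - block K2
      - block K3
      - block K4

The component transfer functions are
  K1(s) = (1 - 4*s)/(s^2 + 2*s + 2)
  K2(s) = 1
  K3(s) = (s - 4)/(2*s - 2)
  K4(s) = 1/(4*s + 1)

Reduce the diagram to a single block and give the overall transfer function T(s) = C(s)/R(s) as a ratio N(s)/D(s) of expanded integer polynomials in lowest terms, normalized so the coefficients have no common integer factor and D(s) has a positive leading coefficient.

(1) combine K2, K3, K4 in series; result (s - 4)/(8*s^2 - 6*s - 2)
(2) reduce the feedback loop with forward K1 and return (K2*K3*K4); the result is T(s) itself (integer coefficients, no common factor, positive leading denominator coefficient)

Final answer: (-32*s^3 + 32*s^2 + 2*s - 2)/(8*s^4 + 10*s^3 - 2*s^2 + s - 8)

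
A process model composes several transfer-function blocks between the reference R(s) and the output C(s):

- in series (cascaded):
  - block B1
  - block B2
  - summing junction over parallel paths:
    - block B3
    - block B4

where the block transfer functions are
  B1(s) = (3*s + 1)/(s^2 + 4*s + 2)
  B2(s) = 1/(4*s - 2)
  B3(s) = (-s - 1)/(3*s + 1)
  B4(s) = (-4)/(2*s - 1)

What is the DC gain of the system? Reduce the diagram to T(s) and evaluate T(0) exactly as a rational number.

Answer: -3/4

Working:
(1) add B3, B4 (parallel); result (-2*s^2 - 13*s - 3)/(6*s^2 - s - 1)
(2) combine B1, B2, (B3+B4) in series; result (-2*s^2 - 13*s - 3)/(8*s^4 + 24*s^3 - 14*s^2 - 8*s + 4)
DC gain: substitute s = 0 into T(s) from step 2: T(0) = -3/4.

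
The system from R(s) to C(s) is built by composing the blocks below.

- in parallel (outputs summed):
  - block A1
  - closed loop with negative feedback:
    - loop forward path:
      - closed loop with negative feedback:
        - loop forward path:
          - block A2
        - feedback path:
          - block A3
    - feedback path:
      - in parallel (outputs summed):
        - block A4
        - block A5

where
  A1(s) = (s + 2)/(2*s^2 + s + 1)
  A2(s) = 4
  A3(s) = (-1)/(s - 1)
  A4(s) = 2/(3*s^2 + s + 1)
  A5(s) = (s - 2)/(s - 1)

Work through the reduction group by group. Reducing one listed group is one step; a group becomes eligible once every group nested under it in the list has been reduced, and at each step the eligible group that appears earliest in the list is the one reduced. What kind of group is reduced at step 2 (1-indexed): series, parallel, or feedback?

Reducing step by step:

Step 1 - reduce the feedback loop with forward A2 and return A3
Step 2 - combine A4, A5 in parallel
Step 3 - reduce the feedback loop with forward [A2/(1+A2*A3)] and return (A4+A5)
Step 4 - add A1, [[A2/(1+A2*A3)]/(1+[A2/(1+A2*A3)]*(A4+A5))] (parallel)
Step 2 collapses a parallel group.

Answer: parallel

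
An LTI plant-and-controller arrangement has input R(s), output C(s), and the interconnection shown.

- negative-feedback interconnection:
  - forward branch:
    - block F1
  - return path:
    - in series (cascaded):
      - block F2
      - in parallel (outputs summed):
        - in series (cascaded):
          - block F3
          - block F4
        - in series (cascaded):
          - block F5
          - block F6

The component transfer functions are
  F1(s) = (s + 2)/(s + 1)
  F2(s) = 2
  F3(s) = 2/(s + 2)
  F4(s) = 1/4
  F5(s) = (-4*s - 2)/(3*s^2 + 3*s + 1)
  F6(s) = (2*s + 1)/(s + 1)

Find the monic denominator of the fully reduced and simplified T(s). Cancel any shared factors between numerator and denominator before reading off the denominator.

The answer is s^3 - 10*s^2/3 - 4*s - 1.

Reasoning:
Step 1: reduce the series chain F3, F4 = 1/(2*s + 4)
Step 2: combine F5, F6 in series = (-8*s^2 - 8*s - 2)/(3*s^3 + 6*s^2 + 4*s + 1)
Step 3: sum the parallel branches (F3*F4), (F5*F6) = (-13*s^3 - 42*s^2 - 32*s - 7)/(6*s^4 + 24*s^3 + 32*s^2 + 18*s + 4)
Step 4: cascade F2, ((F3*F4)+(F5*F6)) = (-13*s^3 - 42*s^2 - 32*s - 7)/(3*s^4 + 12*s^3 + 16*s^2 + 9*s + 2)
Step 5: reduce the feedback loop with forward F1 and return (F2*((F3*F4)+(F5*F6))) = (3*s^3 + 6*s^2 + 4*s + 1)/(3*s^3 - 10*s^2 - 12*s - 3)
Step 5 gives the fully reduced T(s), with no common factor left to cancel. The denominator's leading coefficient is 3, so divide each of its coefficients by 3 to get the monic form.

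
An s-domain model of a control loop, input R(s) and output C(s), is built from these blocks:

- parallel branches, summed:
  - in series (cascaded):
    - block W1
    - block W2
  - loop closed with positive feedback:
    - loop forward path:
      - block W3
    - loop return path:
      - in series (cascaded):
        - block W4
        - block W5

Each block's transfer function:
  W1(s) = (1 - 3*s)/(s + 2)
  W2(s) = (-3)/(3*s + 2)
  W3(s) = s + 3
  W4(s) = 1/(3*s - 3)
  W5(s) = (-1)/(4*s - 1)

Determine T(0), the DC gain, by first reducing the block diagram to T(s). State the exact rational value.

(1) reduce the series chain W1, W2 = (9*s - 3)/(3*s^2 + 8*s + 4)
(2) series reduction of W4, W5 = (-1)/(12*s^2 - 15*s + 3)
(3) apply the feedback formula to W3, (W4*W5) = (12*s^3 + 21*s^2 - 42*s + 9)/(12*s^2 - 14*s + 6)
(4) combine (W1*W2), [W3/(1-W3*(W4*W5))] in parallel = (36*s^5 + 159*s^4 + 198*s^3 - 387*s^2 + 18)/(36*s^4 + 54*s^3 - 46*s^2 - 8*s + 24)
DC gain: substitute s = 0 into T(s) from step 4: T(0) = 18/24 = 3/4.

Answer: 3/4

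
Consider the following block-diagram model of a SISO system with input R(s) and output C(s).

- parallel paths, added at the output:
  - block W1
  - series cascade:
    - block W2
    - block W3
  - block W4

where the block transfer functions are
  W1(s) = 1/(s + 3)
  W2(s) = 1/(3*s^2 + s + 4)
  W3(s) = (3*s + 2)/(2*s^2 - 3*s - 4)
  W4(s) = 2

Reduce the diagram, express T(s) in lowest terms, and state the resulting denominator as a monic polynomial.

Step 1: multiply W2, W3 (series): (3*s + 2)/(6*s^4 - 7*s^3 - 7*s^2 - 16*s - 16)
Step 2: reduce the parallel group W1, (W2*W3), W4: (12*s^5 + 28*s^4 - 63*s^3 - 78*s^2 - 133*s - 106)/(6*s^5 + 11*s^4 - 28*s^3 - 37*s^2 - 64*s - 48)
That last expression is T(s), already simplified. Scaling its denominator by 1/6 (the reciprocal of the leading coefficient) yields the monic denominator.

Answer: s^5 + 11*s^4/6 - 14*s^3/3 - 37*s^2/6 - 32*s/3 - 8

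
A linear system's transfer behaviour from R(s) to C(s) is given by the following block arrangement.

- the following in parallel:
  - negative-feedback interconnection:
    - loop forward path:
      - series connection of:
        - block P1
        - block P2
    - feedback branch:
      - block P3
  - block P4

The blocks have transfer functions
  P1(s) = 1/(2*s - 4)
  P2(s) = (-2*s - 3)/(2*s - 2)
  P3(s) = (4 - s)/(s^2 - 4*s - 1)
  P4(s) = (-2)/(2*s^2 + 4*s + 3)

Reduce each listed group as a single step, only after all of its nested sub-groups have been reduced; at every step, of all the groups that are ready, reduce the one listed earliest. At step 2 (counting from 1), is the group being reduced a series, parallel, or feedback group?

The answer is feedback.

Reasoning:
(1) cascade P1, P2
(2) reduce the feedback loop with forward (P1*P2) and return P3
(3) parallel reduction of [(P1*P2)/(1+(P1*P2)*P3)], P4
Step 2: feedback.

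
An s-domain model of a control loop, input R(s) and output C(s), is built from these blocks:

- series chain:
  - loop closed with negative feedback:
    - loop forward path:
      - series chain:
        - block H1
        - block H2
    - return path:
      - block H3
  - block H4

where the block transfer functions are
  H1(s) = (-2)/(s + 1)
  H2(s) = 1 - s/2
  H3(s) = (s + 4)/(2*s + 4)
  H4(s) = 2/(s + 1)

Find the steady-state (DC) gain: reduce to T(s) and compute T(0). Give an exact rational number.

Step 1 - multiply H1, H2 (series): (s - 2)/(s + 1)
Step 2 - feedback reduction of (H1*H2), H3: (2*s^2 - 8)/(3*s^2 + 8*s - 4)
Step 3 - reduce the series chain [(H1*H2)/(1+(H1*H2)*H3)], H4: (4*s^2 - 16)/(3*s^3 + 11*s^2 + 4*s - 4)
That last expression is T(s); at s = 0 only the constant terms survive, so T(0) = -16/(-4) = 4.

Therefore the answer is 4.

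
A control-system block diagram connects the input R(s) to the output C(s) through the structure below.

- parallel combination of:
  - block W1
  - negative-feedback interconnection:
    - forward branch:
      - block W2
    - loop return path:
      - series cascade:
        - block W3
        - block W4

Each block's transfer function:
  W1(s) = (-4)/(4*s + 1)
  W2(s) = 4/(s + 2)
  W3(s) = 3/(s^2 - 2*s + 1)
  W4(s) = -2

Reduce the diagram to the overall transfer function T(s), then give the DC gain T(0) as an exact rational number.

Reducing step by step:

(1) combine W3, W4 in series, giving (-6)/(s^2 - 2*s + 1)
(2) apply the feedback formula to W2, (W3*W4), giving (4*s^2 - 8*s + 4)/(s^3 - 3*s - 22)
(3) add W1, [W2/(1+W2*(W3*W4))] (parallel), giving (12*s^3 - 28*s^2 + 20*s + 92)/(4*s^4 + s^3 - 12*s^2 - 91*s - 22)
Step 3 gives the overall T(s). Then T(0) = 92/(-22) = -46/11.

Answer: -46/11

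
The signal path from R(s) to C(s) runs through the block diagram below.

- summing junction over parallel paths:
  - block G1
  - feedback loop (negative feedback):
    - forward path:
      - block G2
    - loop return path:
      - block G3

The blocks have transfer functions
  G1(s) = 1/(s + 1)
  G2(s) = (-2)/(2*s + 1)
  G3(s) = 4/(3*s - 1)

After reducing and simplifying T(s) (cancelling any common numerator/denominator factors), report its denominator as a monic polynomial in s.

(1) reduce the feedback loop with forward G2 and return G3, giving (2 - 6*s)/(6*s^2 + s - 9)
(2) combine G1, [G2/(1+G2*G3)] in parallel, giving (-3*s - 7)/(6*s^3 + 7*s^2 - 8*s - 9)
Step 2 gives the fully reduced T(s), with no common factor left to cancel. The denominator's leading coefficient is 6, so divide each of its coefficients by 6 to get the monic form.

Final answer: s^3 + 7*s^2/6 - 4*s/3 - 3/2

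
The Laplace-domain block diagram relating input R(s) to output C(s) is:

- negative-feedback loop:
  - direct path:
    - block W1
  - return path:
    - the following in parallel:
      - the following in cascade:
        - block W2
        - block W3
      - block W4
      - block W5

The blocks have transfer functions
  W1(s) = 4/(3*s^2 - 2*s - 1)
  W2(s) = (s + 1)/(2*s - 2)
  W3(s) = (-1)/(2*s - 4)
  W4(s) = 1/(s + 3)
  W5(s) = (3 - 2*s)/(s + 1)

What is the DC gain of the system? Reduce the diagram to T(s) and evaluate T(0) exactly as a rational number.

The answer is 24/71.

Reasoning:
Step 1 - cascade W2, W3 gives (-s - 1)/(4*s^2 - 12*s + 8)
Step 2 - add (W2*W3), W4, W5 (parallel) gives (-8*s^4 + 15*s^3 + 43*s^2 - 143*s + 77)/(4*s^4 + 4*s^3 - 28*s^2 - 4*s + 24)
Step 3 - apply the feedback formula to W1, ((W2*W3)+W4+W5) gives (4*s^4 + 4*s^3 - 28*s^2 - 4*s + 24)/(3*s^6 + s^5 - 32*s^4 + 25*s^3 + 70*s^2 - 154*s + 71)
Step 3 gives the overall T(s). Then T(0) = 24/71.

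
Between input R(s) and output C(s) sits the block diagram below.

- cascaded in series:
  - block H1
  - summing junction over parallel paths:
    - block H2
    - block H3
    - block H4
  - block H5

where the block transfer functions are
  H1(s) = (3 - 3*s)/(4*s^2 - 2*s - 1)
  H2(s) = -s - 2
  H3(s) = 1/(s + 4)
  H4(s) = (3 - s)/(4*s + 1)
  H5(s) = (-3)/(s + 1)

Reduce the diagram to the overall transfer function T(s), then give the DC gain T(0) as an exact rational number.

Reducing step by step:

[1] parallel reduction of H2, H3, H4; result (-4*s^3 - 26*s^2 - 35*s + 5)/(4*s^2 + 17*s + 4)
[2] cascade H1, (H2+H3+H4), H5; result (-36*s^4 - 198*s^3 - 81*s^2 + 360*s - 45)/(16*s^5 + 76*s^4 + 38*s^3 - 47*s^2 - 29*s - 4)
That last expression is T(s); at s = 0 only the constant terms survive, so T(0) = -45/(-4) = 45/4.

Answer: 45/4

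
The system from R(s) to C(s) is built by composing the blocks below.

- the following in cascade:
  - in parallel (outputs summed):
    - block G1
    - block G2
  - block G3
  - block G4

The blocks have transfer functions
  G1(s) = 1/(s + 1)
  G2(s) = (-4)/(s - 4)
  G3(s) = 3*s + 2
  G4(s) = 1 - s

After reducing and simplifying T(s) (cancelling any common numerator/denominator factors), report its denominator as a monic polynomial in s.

Reducing step by step:

Step 1: combine G1, G2 in parallel gives (-3*s - 8)/(s^2 - 3*s - 4)
Step 2: multiply (G1+G2), G3, G4 (series) gives (9*s^3 + 21*s^2 - 14*s - 16)/(s^2 - 3*s - 4)
T(s) is the step-2 result (common factors already cancelled). Leading coefficient of the denominator: 1, so no rescaling is needed.

Answer: s^2 - 3*s - 4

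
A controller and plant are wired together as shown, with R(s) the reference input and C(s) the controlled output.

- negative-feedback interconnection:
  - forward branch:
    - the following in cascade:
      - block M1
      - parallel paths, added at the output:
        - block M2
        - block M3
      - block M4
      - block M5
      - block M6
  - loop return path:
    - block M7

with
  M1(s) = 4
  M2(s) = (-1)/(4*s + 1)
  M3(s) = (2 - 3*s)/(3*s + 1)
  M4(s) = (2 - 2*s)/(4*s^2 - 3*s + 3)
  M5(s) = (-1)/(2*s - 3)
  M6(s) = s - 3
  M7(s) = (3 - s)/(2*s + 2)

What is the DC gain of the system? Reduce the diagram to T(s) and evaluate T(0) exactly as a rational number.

Answer: 8/9

Working:
Step 1: sum the parallel branches M2, M3 = (-12*s^2 + 2*s + 1)/(12*s^2 + 7*s + 1)
Step 2: series reduction of M1, (M2+M3), M4, M5, M6 = (-96*s^4 + 400*s^3 - 344*s^2 + 16*s + 24)/(96*s^5 - 160*s^4 + 62*s^3 - 21*s^2 - 48*s - 9)
Step 3: feedback reduction of (M1*(M2+M3)*M4*M5*M6), M7 = (-96*s^5 + 304*s^4 + 56*s^3 - 328*s^2 + 40*s + 24)/(96*s^6 - 16*s^5 - 442*s^4 + 813*s^3 - 593*s^2 - 45*s + 27)
That last expression is T(s); at s = 0 only the constant terms survive, so T(0) = 24/27 = 8/9.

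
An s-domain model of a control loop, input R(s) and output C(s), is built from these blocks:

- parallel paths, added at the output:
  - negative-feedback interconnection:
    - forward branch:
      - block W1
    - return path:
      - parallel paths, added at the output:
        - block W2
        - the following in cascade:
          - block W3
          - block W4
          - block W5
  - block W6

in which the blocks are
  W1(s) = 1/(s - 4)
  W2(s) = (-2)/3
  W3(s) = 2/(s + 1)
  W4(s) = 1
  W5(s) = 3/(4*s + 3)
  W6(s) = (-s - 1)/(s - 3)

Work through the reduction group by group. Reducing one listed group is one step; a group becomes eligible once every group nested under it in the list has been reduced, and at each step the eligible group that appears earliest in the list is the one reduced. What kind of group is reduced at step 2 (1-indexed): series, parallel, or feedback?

Step 1. cascade W3, W4, W5
Step 2. combine W2, (W3*W4*W5) in parallel
Step 3. feedback reduction of W1, (W2+(W3*W4*W5))
Step 4. sum the parallel branches [W1/(1+W1*(W2+(W3*W4*W5)))], W6
So the answer for step 2 is parallel.

Answer: parallel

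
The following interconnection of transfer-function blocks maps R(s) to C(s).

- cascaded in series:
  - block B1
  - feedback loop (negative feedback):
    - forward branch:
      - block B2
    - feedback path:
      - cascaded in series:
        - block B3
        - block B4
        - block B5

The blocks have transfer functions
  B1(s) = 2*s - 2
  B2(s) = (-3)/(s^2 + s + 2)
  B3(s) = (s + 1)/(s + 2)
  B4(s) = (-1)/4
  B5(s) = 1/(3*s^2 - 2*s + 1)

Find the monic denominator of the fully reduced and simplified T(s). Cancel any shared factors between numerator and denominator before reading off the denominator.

1. reduce the series chain B3, B4, B5 gives (-s - 1)/(12*s^3 + 16*s^2 - 12*s + 8)
2. feedback reduction of B2, (B3*B4*B5) gives (-36*s^3 - 48*s^2 + 36*s - 24)/(12*s^5 + 28*s^4 + 28*s^3 + 28*s^2 - 13*s + 19)
3. multiply B1, [B2/(1+B2*(B3*B4*B5))] (series) gives (-72*s^4 - 24*s^3 + 168*s^2 - 120*s + 48)/(12*s^5 + 28*s^4 + 28*s^3 + 28*s^2 - 13*s + 19)
That last expression is T(s), already simplified. Scaling its denominator by 1/12 (the reciprocal of the leading coefficient) yields the monic denominator.

Final answer: s^5 + 7*s^4/3 + 7*s^3/3 + 7*s^2/3 - 13*s/12 + 19/12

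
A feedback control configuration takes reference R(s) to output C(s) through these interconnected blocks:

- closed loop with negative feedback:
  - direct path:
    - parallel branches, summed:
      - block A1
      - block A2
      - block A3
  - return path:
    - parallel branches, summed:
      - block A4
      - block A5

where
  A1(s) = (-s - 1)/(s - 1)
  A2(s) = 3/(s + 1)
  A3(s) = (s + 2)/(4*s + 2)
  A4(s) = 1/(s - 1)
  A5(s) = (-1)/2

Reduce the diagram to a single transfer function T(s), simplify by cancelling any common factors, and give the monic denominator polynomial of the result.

Reducing step by step:

[1] sum the parallel branches A1, A2, A3: (-3*s^3 + 4*s^2 - 15*s - 10)/(4*s^3 + 2*s^2 - 4*s - 2)
[2] combine A4, A5 in parallel: (3 - s)/(2*s - 2)
[3] close the feedback loop around (A1+A2+A3), (A4+A5): (-6*s^4 + 14*s^3 - 38*s^2 + 10*s + 20)/(11*s^4 - 17*s^3 + 15*s^2 - 31*s - 26)
T(s) is the step-3 result (common factors already cancelled). Leading coefficient of the denominator: 11. Divide through by 11 for the monic polynomial.

Answer: s^4 - 17*s^3/11 + 15*s^2/11 - 31*s/11 - 26/11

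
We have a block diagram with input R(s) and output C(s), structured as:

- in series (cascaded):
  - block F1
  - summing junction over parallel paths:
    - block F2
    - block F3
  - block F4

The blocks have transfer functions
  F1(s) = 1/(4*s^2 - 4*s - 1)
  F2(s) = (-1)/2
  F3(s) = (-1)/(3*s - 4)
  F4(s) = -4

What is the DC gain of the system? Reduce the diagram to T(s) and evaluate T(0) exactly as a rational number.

Answer: -1

Working:
[1] add F2, F3 (parallel) -> (2 - 3*s)/(6*s - 8)
[2] series reduction of F1, (F2+F3), F4 -> (6*s - 4)/(12*s^3 - 28*s^2 + 13*s + 4)
DC gain: substitute s = 0 into T(s) from step 2: T(0) = -4/4 = -1.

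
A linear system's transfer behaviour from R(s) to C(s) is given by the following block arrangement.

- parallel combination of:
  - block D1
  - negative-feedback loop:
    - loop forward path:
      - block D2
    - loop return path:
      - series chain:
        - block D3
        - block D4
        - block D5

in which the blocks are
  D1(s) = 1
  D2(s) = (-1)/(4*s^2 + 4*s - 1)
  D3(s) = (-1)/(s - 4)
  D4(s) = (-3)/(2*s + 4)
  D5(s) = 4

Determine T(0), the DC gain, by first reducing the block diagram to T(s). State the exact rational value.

The answer is 5.

Reasoning:
1. multiply D3, D4, D5 (series); result 6/(s^2 - 2*s - 8)
2. close the feedback loop around D2, (D3*D4*D5); result (-s^2 + 2*s + 8)/(4*s^4 - 4*s^3 - 41*s^2 - 30*s + 2)
3. sum the parallel branches D1, [D2/(1+D2*(D3*D4*D5))]; result (4*s^4 - 4*s^3 - 42*s^2 - 28*s + 10)/(4*s^4 - 4*s^3 - 41*s^2 - 30*s + 2)
Step 3 gives the overall T(s). Then T(0) = 10/2 = 5.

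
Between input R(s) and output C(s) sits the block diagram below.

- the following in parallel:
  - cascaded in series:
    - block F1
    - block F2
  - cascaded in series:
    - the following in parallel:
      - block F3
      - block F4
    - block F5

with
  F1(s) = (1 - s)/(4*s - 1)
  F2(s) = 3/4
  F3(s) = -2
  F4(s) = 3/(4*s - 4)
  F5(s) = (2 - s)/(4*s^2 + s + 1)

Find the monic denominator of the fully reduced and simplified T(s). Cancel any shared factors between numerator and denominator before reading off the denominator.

First reduce the diagram to T(s).

1. reduce the series chain F1, F2: (3 - 3*s)/(16*s - 4)
2. parallel reduction of F3, F4: (11 - 8*s)/(4*s - 4)
3. multiply (F3+F4), F5 (series): (8*s^2 - 27*s + 22)/(16*s^3 - 12*s^2 - 4)
4. sum the parallel branches (F1*F2), ((F3+F4)*F5): (-12*s^4 + 53*s^3 - 125*s^2 + 118*s - 25)/(64*s^4 - 64*s^3 + 12*s^2 - 16*s + 4)
T(s) is the step-4 result (common factors already cancelled). Leading coefficient of the denominator: 64. Divide through by 64 for the monic polynomial.

Answer: s^4 - s^3 + 3*s^2/16 - s/4 + 1/16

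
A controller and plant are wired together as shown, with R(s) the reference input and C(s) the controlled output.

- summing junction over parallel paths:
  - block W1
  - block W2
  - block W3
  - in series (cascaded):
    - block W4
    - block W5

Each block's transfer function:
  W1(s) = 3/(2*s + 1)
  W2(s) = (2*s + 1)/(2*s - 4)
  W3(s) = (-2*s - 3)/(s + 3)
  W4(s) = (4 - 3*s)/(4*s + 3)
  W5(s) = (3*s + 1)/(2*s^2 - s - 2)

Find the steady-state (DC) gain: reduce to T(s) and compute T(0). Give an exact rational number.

First reduce the diagram to T(s).

Step 1. combine W4, W5 in series; result (-9*s^2 + 9*s + 4)/(8*s^3 + 2*s^2 - 11*s - 6)
Step 2. reduce the parallel group W1, W2, W3, (W4*W5); result (-32*s^6 + 132*s^5 + 430*s^4 - 28*s^3 - 735*s^2 - 235*s + 78)/(32*s^6 + 56*s^5 - 208*s^4 - 230*s^3 + 182*s^2 + 264*s + 72)
Step 2 gives the overall T(s). Then T(0) = 78/72 = 13/12.

Answer: 13/12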